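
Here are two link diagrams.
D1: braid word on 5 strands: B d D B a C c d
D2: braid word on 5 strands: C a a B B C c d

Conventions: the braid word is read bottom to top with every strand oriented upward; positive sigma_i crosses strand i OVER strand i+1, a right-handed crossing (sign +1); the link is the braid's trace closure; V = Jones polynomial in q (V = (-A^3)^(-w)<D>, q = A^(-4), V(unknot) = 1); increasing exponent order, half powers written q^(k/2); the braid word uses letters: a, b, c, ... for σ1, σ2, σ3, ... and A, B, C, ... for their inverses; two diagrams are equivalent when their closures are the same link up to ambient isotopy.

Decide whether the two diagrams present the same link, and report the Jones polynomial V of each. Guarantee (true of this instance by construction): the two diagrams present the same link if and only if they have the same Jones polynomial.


equivalent: no
V(D1) = q^-3 + q^-2 + q^-1 + 1  (w 0, c 8, <D> = 1 + A^4 + A^8 + A^12)
D2 (bracket A^-8 + 2 + A^8; 8 crossings at w = 0): V = q^-2 + 2 + q^2
why: comparing 2 Jones polynomials yields 2 groups


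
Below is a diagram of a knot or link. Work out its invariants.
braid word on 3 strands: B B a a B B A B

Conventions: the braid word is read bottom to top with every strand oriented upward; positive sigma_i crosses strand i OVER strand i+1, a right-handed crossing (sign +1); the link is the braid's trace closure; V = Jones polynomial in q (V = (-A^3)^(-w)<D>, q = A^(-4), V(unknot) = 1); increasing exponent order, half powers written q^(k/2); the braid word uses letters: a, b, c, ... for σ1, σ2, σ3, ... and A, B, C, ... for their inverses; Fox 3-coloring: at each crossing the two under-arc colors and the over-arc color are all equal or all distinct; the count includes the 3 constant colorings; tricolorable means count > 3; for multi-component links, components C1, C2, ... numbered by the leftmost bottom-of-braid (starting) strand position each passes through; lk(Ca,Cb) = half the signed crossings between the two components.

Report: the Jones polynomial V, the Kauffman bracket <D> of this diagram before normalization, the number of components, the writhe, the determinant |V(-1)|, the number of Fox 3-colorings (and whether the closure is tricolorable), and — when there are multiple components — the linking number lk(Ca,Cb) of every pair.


Jones polynomial: V(q) = -q^-6 + q^-5 - q^-4 + 2q^-3 - q^-2 + q^-1
<D> = A^-8 - A^-4 + 2 - A^4 + A^8 - A^12; writhe -4
components 1, writhe -4 (8 crossings)
3-colorings: 3 of 3^8, det 7 — not tricolorable
note: |V(-1)| = 7: so not tricolorable, since 3 does not divide 7


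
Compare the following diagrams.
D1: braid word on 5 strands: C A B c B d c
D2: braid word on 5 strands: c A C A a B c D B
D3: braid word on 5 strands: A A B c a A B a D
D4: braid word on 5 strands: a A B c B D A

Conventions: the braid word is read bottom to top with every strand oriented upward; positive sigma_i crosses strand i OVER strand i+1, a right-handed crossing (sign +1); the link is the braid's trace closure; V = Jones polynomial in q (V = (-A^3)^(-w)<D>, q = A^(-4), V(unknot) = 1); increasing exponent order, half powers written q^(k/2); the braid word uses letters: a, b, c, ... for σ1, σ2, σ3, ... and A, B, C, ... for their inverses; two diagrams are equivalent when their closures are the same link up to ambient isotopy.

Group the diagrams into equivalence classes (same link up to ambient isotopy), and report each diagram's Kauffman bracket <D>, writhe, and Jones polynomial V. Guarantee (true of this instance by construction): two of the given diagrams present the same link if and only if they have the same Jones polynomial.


classes: {D1, D2, D3, D4}
V(D1) = -q^(-5/2) - q^(-1/2)  [7 crossings, <D> = A^-1 + A^7, w = -1]
V(D2) = -q^(-5/2) - q^(-1/2)  (w -3, c 9, <D> = A^-7 + A)
D3 (bracket A^-7 + A; 9 crossings at w = -3): V = -q^(-5/2) - q^(-1/2)
V(D4) = -q^(-5/2) - q^(-1/2)  (w -3, c 7, <D> = A^-7 + A)
note: one V(q) for all 4 diagrams — one class (guaranteed)


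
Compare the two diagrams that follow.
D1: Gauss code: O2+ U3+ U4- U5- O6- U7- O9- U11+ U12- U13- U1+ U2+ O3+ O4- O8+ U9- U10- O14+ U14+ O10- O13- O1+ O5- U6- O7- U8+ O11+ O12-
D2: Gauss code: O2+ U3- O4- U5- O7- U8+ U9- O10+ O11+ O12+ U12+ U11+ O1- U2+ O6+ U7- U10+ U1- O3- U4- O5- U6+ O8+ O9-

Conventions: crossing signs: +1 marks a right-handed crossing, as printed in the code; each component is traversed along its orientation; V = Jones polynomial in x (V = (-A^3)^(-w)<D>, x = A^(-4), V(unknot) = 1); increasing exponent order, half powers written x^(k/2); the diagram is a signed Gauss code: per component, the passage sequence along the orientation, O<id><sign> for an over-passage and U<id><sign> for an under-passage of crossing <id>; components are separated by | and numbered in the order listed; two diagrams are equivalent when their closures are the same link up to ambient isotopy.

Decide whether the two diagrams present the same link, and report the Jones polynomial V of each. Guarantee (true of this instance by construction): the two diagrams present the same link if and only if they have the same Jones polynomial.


same link: yes
V(D1) = x^-5 - 2x^-4 + 2x^-3 - 2x^-2 + 2x^-1 - 1 + x  [14 crossings, <D> = A^-10 - A^-6 + 2A^-2 - 2A^2 + 2A^6 - 2A^10 + A^14, w = -2]
V(D2) = x^-5 - 2x^-4 + 2x^-3 - 2x^-2 + 2x^-1 - 1 + x  [12 crossings, <D> = A^-4 - 1 + 2A^4 - 2A^8 + 2A^12 - 2A^16 + A^20, w = 0]
insight: all 2 diagrams share one V(x), hence one class


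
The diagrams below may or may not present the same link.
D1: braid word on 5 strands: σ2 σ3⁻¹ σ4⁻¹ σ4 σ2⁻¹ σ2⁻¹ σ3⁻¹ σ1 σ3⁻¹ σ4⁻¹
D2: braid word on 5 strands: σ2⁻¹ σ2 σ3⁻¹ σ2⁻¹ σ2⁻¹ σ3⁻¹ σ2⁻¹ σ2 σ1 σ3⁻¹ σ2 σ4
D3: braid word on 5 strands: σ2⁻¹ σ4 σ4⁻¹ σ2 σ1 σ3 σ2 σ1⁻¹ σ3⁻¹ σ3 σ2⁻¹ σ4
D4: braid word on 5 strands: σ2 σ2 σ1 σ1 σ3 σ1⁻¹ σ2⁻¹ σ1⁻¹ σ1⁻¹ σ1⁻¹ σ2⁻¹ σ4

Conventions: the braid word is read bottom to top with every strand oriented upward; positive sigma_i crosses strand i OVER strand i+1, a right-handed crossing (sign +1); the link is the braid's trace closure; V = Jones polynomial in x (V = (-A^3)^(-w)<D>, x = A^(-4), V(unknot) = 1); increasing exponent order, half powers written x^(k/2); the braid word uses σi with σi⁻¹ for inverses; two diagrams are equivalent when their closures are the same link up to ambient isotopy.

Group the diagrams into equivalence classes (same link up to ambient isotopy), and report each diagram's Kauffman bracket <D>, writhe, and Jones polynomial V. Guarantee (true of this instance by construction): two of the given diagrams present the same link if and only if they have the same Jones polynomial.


grouping into links: {D1, D2} | {D3} | {D4}
V(D1) = -x^-6 + x^-5 - x^-4 + 2x^-3 - x^-2 + x^-1  (w -4, c 10, <D> = A^-8 - A^-4 + 2 - A^4 + A^8 - A^12)
V(D2) = -x^-6 + x^-5 - x^-4 + 2x^-3 - x^-2 + x^-1  (w -2, c 12, <D> = A^-2 - A^2 + 2A^6 - A^10 + A^14 - A^18)
V(D3) = 1  [12 crossings, <D> = A^6, w = +2]
V(D4) = -x^-4 + x^-3 + x^-1  (w 0, c 12, <D> = A^4 + A^12 - A^16)
why: comparing 4 Jones polynomials yields 3 groups


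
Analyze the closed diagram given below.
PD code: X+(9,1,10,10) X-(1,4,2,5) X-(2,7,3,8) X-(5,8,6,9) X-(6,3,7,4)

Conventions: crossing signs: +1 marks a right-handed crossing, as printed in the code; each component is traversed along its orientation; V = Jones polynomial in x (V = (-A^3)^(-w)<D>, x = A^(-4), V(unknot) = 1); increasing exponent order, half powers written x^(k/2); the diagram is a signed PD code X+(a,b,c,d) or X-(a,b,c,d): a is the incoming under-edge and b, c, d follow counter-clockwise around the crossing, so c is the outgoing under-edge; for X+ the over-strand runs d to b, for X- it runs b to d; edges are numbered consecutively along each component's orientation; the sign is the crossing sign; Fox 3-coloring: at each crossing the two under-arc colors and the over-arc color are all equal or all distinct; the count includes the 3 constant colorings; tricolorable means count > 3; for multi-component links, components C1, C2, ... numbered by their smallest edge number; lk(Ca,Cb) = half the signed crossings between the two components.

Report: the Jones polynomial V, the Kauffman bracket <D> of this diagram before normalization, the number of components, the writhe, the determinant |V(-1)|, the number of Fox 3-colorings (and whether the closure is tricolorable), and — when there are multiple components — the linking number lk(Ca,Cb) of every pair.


V = -x^-4 + x^-3 + x^-1
<D> = -A^-5 - A^3 + A^7 (w = -3)
1 component over 5 crossings, w = -3
9 Fox colorings among 3^5, |V(-1)| = 3: tricolorable
why: det 3 = |V(-1)|; divisible by 3, so tricolorable


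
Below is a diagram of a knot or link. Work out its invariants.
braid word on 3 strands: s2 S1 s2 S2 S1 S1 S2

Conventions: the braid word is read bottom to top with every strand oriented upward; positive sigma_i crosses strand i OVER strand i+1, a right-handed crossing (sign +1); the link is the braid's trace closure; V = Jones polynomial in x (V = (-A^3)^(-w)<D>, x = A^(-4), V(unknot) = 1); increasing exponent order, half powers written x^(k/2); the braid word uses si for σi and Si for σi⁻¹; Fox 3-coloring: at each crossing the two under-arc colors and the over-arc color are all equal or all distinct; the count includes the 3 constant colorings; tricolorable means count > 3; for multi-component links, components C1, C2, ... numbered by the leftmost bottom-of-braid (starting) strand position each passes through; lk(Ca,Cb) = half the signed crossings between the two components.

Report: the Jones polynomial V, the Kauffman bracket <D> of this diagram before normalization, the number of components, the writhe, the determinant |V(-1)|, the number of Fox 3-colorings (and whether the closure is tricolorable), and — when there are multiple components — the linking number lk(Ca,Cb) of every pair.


V = x^(-9/2) - x^(-5/2) - x^(-3/2) - x^(-1/2)
<D> = A^-7 + A^-3 + A - A^9 (w = -3)
2 components over 7 crossings, w = -3
lk(C1,C2): 0
27 Fox colorings among 3^7, |V(-1)| = 0: tricolorable
why: span 4 respects span(V) <= c + mu - 1 = 8 for this 2-component diagram


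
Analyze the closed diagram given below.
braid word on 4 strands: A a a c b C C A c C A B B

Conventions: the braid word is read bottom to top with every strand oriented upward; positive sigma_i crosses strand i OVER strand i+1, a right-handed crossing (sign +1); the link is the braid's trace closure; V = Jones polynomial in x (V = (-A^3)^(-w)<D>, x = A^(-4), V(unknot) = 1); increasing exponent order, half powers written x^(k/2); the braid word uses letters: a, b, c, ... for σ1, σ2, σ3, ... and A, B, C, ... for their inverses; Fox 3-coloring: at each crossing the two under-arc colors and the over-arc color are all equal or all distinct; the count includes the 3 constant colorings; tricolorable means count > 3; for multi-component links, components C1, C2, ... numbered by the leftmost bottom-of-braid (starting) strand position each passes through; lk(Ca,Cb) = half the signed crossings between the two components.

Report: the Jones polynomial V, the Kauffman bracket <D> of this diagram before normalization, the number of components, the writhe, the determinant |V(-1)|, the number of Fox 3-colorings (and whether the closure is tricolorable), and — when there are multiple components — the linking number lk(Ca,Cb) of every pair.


V(x) = -x^-6 + x^-5 - x^-4 + 2x^-3 - x^-2 + x^-1
bracket: -A^-5 + A^-1 - 2A^3 + A^7 - A^11 + A^15, w = -3
1 component, writhe -3, over 13 crossings
det 7, colorings 3 of 3^13 — not tricolorable
observation: w = -3 shifts under R1 moves; the (-A^3)^(3) factor cancels that in V


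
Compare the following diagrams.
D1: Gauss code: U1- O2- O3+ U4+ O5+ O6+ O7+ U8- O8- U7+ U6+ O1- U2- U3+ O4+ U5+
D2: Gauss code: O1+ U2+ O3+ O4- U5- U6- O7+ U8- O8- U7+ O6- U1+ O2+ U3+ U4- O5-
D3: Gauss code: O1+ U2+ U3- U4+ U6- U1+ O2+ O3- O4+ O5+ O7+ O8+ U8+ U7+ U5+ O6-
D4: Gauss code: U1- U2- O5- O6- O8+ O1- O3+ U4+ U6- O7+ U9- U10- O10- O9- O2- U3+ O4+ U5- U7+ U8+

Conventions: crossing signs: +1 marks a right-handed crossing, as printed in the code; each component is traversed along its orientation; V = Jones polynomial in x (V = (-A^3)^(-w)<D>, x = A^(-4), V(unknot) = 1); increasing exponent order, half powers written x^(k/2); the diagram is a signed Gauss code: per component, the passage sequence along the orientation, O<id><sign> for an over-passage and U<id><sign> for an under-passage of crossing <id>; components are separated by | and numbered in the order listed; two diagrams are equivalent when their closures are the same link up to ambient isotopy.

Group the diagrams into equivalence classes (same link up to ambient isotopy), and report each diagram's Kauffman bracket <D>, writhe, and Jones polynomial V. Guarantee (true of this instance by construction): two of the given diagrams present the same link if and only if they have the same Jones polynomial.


equivalence classes: {D1, D2, D3, D4}
D1 (bracket A^6; 8 crossings at w = +2): V = 1
V(D2) = 1  [8 crossings, <D> = 1, w = 0]
V(D3) = 1  (w +4, c 8, <D> = A^12)
V(D4) = 1  (w -2, c 10, <D> = A^-6)
key observation: all 4 diagrams share one V(x), hence one class


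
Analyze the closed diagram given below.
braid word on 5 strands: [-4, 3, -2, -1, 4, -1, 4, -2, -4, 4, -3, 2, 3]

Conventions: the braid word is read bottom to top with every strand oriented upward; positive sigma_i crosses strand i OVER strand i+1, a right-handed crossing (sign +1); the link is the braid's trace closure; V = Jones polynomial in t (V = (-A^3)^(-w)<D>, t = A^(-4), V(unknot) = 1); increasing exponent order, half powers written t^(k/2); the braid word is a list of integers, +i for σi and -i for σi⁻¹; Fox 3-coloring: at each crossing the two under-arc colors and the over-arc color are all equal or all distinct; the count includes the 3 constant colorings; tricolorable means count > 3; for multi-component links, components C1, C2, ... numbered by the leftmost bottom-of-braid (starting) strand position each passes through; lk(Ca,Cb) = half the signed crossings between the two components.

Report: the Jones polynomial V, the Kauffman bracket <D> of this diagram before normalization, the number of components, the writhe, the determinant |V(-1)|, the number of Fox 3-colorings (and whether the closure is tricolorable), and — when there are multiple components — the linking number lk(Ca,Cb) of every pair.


Jones polynomial: V(t) = -t^(-9/2) + t^(-7/2) - 3t^(-5/2) + 3t^(-3/2) - 3t^(-1/2) + 3t^(1/2) - 2t^(3/2) + t^(5/2) - t^(7/2)
<D> = A^-17 - A^-13 + 2A^-9 - 3A^-5 + 3A^-1 - 3A^3 + 3A^7 - A^11 + A^15; writhe -1
components 2, writhe -1 (13 crossings)
linking number lk(C1,C2) = -1
3-colorings: 9 of 3^13, det 18 — tricolorable
note: summing lk over 1 pair gives -1


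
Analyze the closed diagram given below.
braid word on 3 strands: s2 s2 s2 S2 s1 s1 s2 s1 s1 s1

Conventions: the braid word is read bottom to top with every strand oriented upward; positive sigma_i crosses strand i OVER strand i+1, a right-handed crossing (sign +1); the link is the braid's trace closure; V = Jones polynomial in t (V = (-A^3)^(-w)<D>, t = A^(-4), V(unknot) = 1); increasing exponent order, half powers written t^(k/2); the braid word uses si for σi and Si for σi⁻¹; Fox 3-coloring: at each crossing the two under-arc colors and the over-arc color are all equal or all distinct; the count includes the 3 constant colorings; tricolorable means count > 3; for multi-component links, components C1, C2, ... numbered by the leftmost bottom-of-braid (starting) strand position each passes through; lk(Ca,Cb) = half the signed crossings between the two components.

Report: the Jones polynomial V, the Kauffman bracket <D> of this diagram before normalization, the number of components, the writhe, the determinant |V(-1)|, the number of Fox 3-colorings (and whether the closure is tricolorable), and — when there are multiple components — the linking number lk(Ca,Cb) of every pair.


Jones polynomial: V(t) = t^3 + t^5 - t^8
<D> = -A^-8 + A^4 + A^12; writhe +8
components 1, writhe +8 (10 crossings)
3-colorings: 9 of 3^10, det 3 — tricolorable
note: free reduction leaves σ2 σ2 σ1 σ1 σ2 σ1 σ1 σ1 of the original 10 letters


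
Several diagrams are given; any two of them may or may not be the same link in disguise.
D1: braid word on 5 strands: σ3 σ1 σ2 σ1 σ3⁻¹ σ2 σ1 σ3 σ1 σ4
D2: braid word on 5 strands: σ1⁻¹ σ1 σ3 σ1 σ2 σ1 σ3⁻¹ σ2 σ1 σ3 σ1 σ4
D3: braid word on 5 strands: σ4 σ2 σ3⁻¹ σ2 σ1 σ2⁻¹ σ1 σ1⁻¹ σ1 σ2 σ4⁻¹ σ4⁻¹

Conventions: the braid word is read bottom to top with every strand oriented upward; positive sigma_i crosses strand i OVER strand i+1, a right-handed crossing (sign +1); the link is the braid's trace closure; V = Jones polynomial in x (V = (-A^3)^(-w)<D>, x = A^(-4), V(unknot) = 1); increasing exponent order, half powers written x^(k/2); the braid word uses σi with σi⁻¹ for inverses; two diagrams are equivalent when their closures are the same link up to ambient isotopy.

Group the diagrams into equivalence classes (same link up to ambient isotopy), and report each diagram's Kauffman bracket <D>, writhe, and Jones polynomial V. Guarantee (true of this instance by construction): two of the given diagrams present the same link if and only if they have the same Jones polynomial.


equivalence classes: {D1, D2} | {D3}
D1 (bracket -A^-12 + A^-8 - 2A^-4 + 3 - 2A^4 + 2A^8 - A^12 + A^16; 10 crossings at w = +8): V = x^2 - x^3 + 2x^4 - 2x^5 + 3x^6 - 2x^7 + x^8 - x^9
V(D2) = x^2 - x^3 + 2x^4 - 2x^5 + 3x^6 - 2x^7 + x^8 - x^9  [12 crossings, <D> = -A^-12 + A^-8 - 2A^-4 + 3 - 2A^4 + 2A^8 - A^12 + A^16, w = +8]
V(D3) = x - x^2 + 2x^3 - x^4 + x^5 - x^6  (w +2, c 12, <D> = -A^-18 + A^-14 - A^-10 + 2A^-6 - A^-2 + A^2)
observation: 2 values of V(x) split the 3 diagrams


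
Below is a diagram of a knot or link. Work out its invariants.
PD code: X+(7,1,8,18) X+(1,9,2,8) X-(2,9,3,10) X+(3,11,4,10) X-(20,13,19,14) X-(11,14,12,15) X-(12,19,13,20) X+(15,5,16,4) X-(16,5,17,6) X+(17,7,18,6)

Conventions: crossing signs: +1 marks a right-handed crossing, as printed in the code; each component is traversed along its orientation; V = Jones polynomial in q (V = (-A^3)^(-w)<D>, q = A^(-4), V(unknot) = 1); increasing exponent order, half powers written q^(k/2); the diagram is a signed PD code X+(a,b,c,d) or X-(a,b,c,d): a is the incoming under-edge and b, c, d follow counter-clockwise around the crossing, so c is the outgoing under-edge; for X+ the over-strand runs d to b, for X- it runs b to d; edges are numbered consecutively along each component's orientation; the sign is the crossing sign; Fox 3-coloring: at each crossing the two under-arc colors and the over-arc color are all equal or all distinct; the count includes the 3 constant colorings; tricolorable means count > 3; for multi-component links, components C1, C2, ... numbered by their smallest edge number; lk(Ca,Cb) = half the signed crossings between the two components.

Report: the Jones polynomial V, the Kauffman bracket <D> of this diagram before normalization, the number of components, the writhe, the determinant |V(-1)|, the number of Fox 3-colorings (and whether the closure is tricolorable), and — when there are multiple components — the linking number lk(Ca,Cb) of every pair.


Jones polynomial: V(q) = -q^(-3/2) - 2q^(1/2) + q^(3/2) - q^(5/2) + q^(7/2)
<D> = A^-14 - A^-10 + A^-6 - 2A^-2 - A^6; writhe 0
components 2, writhe 0 (10 crossings)
linking number lk(C1,C2) = -1
3-colorings: 9 of 3^10, det 6 — tricolorable
note: the 1 component pair carries total linking -1


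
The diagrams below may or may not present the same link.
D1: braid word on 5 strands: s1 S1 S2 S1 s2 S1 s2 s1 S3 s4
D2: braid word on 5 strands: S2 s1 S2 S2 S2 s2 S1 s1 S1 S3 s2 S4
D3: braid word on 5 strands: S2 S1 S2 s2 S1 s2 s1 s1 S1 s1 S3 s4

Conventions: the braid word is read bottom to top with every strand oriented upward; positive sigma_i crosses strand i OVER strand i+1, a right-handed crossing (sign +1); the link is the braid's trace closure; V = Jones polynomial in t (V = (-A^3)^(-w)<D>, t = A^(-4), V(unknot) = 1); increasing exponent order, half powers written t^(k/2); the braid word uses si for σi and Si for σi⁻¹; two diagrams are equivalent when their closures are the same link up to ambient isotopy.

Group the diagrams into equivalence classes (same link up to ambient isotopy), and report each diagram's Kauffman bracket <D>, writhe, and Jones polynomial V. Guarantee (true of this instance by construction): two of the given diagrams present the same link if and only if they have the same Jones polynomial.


grouping into links: {D1, D3} | {D2}
V(D1) = t^-2 + 2 + t^2  (w 0, c 10, <D> = A^-8 + 2 + A^8)
V(D2) = t^-3 + t^-2 + t^-1 + 1  (w -4, c 12, <D> = A^-12 + A^-8 + A^-4 + 1)
D3 (bracket A^-8 + 2 + A^8; 12 crossings at w = 0): V = t^-2 + 2 + t^2
why: V(t) takes 2 values over 3 diagrams, fixing the grouping


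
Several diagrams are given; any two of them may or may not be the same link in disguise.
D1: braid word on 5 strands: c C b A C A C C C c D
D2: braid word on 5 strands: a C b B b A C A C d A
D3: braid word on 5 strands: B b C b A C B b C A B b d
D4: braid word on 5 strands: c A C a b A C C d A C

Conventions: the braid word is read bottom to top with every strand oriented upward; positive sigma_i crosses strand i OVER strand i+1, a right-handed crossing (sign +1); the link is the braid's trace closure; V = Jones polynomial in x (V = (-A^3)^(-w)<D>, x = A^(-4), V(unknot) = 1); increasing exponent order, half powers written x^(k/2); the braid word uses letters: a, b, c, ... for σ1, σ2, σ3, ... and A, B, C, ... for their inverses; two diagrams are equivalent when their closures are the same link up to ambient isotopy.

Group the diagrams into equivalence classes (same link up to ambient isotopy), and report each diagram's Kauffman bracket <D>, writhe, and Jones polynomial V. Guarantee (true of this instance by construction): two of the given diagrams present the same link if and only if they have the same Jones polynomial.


classes: {D1, D2, D3, D4}
V(D1) = x^(-13/2) - x^(-11/2) + x^(-9/2) - 2x^(-7/2) - x^(-3/2)  [11 crossings, <D> = A^-9 + 2A^-1 - A^3 + A^7 - A^11, w = -5]
D2 (bracket A^-3 + 2A^5 - A^9 + A^13 - A^17; 11 crossings at w = -3): V = x^(-13/2) - x^(-11/2) + x^(-9/2) - 2x^(-7/2) - x^(-3/2)
V(D3) = x^(-13/2) - x^(-11/2) + x^(-9/2) - 2x^(-7/2) - x^(-3/2)  (w -3, c 13, <D> = A^-3 + 2A^5 - A^9 + A^13 - A^17)
V(D4) = x^(-13/2) - x^(-11/2) + x^(-9/2) - 2x^(-7/2) - x^(-3/2)  (w -3, c 11, <D> = A^-3 + 2A^5 - A^9 + A^13 - A^17)
note: one V(x) for all 4 diagrams — one class (guaranteed)


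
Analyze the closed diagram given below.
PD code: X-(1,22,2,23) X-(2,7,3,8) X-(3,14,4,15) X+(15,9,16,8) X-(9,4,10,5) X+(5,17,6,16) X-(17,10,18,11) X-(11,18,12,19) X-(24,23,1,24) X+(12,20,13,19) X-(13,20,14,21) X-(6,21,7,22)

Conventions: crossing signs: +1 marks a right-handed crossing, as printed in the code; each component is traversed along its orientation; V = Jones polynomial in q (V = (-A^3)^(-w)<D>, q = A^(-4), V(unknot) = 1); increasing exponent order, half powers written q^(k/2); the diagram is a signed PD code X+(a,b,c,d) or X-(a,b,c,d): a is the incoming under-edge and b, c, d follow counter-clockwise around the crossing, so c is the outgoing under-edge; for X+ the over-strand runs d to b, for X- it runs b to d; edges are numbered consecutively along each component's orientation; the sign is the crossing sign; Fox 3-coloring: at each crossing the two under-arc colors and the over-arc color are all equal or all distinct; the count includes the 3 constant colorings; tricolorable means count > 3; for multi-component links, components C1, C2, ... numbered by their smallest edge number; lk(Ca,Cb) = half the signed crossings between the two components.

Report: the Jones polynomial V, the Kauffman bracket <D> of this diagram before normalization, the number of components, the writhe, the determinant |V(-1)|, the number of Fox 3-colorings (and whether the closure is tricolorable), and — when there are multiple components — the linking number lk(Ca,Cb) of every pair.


Jones polynomial: V(q) = q^-7 - 2q^-6 + 2q^-5 - 3q^-4 + 3q^-3 - 2q^-2 + 2q^-1
<D> = 2A^-14 - 2A^-10 + 3A^-6 - 3A^-2 + 2A^2 - 2A^6 + A^10; writhe -6
components 1, writhe -6 (12 crossings)
3-colorings: 9 of 3^12, det 15 — tricolorable
note: |V(-1)| = 15: so tricolorable, since 3 divides 15


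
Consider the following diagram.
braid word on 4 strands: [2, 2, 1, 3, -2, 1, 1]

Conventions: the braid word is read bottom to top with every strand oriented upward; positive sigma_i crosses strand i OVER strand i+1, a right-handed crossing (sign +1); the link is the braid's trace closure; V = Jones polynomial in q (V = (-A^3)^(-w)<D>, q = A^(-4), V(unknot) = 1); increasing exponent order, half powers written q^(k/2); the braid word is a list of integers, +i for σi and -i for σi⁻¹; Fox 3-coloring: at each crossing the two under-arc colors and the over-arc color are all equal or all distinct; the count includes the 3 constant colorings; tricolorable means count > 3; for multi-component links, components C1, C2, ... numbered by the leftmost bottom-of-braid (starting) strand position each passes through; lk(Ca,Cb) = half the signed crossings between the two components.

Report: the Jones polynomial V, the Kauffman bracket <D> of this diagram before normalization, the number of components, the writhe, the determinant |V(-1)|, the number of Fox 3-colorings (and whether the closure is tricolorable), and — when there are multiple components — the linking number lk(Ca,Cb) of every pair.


Jones polynomial: V(q) = q - q^2 + 2q^3 - q^4 + q^5 - q^6
<D> = A^-9 - A^-5 + A^-1 - 2A^3 + A^7 - A^11; writhe +5
components 1, writhe +5 (7 crossings)
3-colorings: 3 of 3^7, det 7 — not tricolorable
note: V spans 5 powers of q: at least 5 crossings in any diagram


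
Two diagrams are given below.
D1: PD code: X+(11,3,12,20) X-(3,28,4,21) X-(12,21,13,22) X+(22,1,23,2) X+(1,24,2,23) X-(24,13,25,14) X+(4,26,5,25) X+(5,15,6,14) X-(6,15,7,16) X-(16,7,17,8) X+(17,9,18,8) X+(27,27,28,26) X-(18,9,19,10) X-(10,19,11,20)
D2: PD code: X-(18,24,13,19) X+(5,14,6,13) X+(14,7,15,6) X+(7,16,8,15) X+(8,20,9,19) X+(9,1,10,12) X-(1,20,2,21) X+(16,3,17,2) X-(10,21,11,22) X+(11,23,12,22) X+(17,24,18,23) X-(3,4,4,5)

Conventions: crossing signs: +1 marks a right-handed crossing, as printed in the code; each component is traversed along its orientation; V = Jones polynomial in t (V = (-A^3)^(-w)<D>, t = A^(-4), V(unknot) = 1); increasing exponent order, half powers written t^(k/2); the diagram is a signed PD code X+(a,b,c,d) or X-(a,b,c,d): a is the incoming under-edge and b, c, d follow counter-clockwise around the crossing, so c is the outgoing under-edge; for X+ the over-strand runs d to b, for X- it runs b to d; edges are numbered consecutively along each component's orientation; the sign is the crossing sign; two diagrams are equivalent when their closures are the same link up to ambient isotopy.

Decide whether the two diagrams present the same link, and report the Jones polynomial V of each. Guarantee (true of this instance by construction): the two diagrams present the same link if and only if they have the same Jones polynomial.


equivalent: no
V(D1) = t^-2 + 2 + t^2  (w 0, c 14, <D> = A^-8 + 2 + A^8)
V(D2) = t + t^2 + t^3 + t^6  [12 crossings, <D> = A^-12 + 1 + A^4 + A^8, w = +4]
key observation: comparing 2 Jones polynomials yields 2 groups


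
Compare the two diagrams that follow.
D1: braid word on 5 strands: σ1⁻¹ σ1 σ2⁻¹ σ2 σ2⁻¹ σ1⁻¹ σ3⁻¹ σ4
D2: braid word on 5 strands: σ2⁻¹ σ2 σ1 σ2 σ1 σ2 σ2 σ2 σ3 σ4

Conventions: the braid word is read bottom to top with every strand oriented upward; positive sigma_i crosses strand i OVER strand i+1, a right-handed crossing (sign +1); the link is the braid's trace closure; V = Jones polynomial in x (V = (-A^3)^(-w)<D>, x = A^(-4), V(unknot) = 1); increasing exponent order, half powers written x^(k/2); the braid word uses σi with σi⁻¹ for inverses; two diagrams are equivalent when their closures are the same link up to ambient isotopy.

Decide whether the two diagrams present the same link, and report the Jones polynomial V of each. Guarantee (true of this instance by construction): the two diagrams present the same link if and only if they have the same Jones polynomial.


equivalent: no
D1 (bracket A^-6; 8 crossings at w = -2): V = 1
D2 (bracket -A^-4 + 1 - A^4 + A^8 + A^16; 10 crossings at w = +8): V = x^2 + x^4 - x^5 + x^6 - x^7
key observation: comparing 2 Jones polynomials yields 2 groups


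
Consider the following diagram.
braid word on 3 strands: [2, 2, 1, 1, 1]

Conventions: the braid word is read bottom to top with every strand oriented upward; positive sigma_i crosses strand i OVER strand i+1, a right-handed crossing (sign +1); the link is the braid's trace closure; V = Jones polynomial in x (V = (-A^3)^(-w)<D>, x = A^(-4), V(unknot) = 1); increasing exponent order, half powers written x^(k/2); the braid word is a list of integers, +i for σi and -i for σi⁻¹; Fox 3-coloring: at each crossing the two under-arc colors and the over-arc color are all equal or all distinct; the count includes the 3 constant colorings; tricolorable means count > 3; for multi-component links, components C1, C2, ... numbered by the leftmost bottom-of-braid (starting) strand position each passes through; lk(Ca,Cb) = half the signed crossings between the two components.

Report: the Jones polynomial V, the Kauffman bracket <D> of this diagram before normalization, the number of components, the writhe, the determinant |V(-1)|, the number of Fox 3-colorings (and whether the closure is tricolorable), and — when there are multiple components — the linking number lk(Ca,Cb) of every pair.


Jones polynomial: V(x) = -x^(3/2) - 2x^(7/2) + x^(9/2) - x^(11/2) + x^(13/2)
<D> = -A^-11 + A^-7 - A^-3 + 2A + A^9; writhe +5
components 2, writhe +5 (5 crossings)
linking number lk(C1,C2) = +1
3-colorings: 9 of 3^5, det 6 — tricolorable
note: the span of V is 5, within the link bound 5 + 2 - 1


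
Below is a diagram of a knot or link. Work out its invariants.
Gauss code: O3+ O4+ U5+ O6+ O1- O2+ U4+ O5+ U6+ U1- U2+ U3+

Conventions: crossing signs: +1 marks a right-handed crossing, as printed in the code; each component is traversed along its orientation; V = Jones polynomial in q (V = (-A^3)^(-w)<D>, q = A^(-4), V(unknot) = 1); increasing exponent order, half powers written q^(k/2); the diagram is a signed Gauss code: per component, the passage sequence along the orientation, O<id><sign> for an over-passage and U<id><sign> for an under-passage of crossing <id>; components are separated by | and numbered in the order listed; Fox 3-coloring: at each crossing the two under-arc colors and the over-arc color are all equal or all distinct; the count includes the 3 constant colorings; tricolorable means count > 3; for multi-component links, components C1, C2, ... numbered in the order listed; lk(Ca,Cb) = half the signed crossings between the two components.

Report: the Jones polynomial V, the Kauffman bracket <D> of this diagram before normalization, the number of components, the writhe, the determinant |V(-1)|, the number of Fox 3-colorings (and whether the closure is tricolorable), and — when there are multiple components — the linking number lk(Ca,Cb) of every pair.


V = q + q^3 - q^4
<D> = -A^-4 + 1 + A^8 (w = +4)
1 component over 6 crossings, w = +4
9 Fox colorings among 3^6, |V(-1)| = 3: tricolorable
why: w = +4 shifts under R1 moves; the (-A^3)^(-4) factor cancels that in V


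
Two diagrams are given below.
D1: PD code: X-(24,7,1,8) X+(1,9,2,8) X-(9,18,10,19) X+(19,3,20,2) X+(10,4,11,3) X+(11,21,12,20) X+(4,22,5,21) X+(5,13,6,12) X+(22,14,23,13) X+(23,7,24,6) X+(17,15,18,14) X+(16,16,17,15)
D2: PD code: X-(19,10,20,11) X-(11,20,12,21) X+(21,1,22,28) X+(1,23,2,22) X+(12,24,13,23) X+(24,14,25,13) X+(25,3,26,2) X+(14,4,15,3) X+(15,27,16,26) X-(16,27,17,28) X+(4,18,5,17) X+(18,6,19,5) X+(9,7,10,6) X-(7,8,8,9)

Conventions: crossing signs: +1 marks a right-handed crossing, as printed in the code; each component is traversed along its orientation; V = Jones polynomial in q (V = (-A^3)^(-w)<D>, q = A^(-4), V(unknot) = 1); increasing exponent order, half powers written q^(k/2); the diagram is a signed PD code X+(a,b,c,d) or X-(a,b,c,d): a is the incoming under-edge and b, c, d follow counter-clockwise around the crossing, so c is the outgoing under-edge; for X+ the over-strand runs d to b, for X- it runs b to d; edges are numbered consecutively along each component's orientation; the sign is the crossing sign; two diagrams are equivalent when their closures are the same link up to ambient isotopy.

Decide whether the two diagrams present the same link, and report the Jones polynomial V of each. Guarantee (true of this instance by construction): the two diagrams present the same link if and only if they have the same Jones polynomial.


same link: yes
V(D1) = q^2 + q^4 - q^5 + q^6 - q^7  [12 crossings, <D> = -A^-4 + 1 - A^4 + A^8 + A^16, w = +8]
V(D2) = q^2 + q^4 - q^5 + q^6 - q^7  [14 crossings, <D> = -A^-10 + A^-6 - A^-2 + A^2 + A^10, w = +6]
insight: from 12 to 14 crossings by R-moves: one link, two diagrams


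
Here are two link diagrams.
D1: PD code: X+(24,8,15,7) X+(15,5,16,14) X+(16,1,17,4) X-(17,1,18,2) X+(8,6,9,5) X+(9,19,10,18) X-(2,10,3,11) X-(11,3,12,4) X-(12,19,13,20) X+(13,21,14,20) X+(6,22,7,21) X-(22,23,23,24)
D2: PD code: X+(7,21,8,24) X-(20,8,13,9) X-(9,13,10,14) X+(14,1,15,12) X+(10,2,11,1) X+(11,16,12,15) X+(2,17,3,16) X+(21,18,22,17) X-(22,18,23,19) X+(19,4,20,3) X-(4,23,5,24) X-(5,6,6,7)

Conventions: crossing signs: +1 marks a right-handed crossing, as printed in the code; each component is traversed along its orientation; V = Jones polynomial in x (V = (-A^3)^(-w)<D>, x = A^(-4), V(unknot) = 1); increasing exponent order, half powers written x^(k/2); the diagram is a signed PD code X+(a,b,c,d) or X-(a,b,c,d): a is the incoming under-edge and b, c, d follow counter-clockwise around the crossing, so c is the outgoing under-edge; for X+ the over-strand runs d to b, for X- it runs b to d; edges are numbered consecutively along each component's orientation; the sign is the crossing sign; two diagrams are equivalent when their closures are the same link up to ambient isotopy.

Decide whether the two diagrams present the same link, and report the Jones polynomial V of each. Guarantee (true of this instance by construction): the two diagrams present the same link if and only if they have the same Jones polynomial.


equivalent: no
D1 (bracket A^-14 - A^-10 + 2A^-6 - A^-2 + 2A^2 + A^10; 12 crossings at w = +2): V = x^-1 + 2x - x^2 + 2x^3 - x^4 + x^5
D2 (bracket A^-6 + A^-2 + A^2 + A^6; 12 crossings at w = +2): V = 1 + x + x^2 + x^3
key observation: 2 values of V(x) split the 2 diagrams


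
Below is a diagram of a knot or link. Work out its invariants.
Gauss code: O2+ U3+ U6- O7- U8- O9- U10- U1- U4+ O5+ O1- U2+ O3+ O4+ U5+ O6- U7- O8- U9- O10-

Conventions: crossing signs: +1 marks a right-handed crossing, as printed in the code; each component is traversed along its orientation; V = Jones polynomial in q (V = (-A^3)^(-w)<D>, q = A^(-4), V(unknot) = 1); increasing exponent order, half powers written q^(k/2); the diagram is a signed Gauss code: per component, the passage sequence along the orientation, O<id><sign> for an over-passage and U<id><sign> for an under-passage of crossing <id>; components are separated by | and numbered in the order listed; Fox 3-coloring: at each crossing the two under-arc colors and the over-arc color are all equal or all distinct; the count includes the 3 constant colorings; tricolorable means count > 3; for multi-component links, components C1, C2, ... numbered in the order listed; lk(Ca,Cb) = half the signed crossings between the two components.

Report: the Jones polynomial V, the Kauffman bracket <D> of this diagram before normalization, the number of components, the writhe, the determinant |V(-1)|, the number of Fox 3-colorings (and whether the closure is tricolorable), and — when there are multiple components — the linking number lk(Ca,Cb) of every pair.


Jones polynomial: V(q) = -q^-6 + 2q^-5 - 3q^-4 + 4q^-3 - 4q^-2 + 4q^-1 - 2 + 2q - q^2
<D> = -A^-14 + 2A^-10 - 2A^-6 + 4A^-2 - 4A^2 + 4A^6 - 3A^10 + 2A^14 - A^18; writhe -2
components 1, writhe -2 (10 crossings)
3-colorings: 3 of 3^10, det 23 — not tricolorable
note: det 23 = |V(-1)|; not divisible by 3, so not tricolorable


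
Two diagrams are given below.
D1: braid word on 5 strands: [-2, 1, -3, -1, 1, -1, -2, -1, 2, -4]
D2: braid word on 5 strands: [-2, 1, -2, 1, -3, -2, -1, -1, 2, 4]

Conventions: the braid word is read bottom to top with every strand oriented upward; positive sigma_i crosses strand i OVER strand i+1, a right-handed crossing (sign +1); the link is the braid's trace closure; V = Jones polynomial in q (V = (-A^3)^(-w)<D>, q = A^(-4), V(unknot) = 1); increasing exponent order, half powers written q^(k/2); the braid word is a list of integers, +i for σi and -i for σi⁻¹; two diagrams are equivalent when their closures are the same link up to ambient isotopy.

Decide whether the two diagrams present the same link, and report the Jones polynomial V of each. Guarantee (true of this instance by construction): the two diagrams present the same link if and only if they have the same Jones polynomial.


equivalent: yes
V(D1) = 1  (w -4, c 10, <D> = A^-12)
D2 (bracket A^-6; 10 crossings at w = -2): V = 1
why: from 10 to 10 crossings by R-moves: one link, two diagrams


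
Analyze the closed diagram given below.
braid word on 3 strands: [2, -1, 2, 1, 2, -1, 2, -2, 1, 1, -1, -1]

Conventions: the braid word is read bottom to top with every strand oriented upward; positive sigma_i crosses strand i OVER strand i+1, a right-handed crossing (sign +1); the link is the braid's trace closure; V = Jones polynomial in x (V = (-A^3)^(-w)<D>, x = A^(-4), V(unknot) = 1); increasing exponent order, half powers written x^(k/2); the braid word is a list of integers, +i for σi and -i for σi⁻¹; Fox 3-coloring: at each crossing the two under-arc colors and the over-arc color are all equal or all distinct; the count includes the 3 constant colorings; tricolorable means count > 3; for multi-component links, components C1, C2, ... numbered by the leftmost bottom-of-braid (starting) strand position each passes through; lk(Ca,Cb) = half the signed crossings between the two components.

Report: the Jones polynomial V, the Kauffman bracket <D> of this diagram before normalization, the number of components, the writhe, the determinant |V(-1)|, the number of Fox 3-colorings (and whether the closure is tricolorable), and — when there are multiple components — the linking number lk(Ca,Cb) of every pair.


Jones polynomial: V(x) = 1 + x + x^2 + x^3
<D> = A^-6 + A^-2 + A^2 + A^6; writhe +2
components 3, writhe +2 (12 crossings)
linking number lk(C1,C2) = 0
lk(C1,C3): 0
lk(C2,C3) = +1
3-colorings: 9 of 3^12, det 0 — tricolorable
note: inverse pairs cancel, leaving σ2 σ1⁻¹ σ2 σ1 σ2 σ1⁻¹


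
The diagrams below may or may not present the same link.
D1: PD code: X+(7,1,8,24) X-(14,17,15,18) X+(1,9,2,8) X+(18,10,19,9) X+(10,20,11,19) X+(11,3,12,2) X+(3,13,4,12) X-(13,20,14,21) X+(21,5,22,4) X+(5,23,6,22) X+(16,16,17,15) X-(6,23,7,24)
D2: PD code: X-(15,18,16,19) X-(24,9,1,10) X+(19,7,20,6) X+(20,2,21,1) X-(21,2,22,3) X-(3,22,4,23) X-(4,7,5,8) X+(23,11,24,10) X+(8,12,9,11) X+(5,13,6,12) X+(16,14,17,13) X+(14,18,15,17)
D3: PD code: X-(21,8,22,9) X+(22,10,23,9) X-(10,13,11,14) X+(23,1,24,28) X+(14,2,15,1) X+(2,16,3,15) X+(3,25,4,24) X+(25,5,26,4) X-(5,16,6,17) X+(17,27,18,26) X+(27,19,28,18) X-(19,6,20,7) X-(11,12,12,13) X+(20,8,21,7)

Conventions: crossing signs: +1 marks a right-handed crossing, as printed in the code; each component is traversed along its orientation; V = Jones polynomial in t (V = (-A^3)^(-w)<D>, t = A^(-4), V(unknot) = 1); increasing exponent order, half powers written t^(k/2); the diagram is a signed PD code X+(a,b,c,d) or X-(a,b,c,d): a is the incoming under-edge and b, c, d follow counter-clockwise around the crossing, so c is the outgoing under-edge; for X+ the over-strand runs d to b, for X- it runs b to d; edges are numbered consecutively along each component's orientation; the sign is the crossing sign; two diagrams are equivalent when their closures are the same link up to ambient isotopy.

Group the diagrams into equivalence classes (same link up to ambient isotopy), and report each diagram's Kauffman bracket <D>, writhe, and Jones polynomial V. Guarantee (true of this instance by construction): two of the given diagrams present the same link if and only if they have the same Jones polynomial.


classes: {D1, D3} | {D2}
V(D1) = t^2 - t^3 + 3t^4 - 3t^5 + 3t^6 - 3t^7 + 2t^8 - t^9  [12 crossings, <D> = -A^-18 + 2A^-14 - 3A^-10 + 3A^-6 - 3A^-2 + 3A^2 - A^6 + A^10, w = +6]
V(D2) = 1  (w +2, c 12, <D> = A^6)
V(D3) = t^2 - t^3 + 3t^4 - 3t^5 + 3t^6 - 3t^7 + 2t^8 - t^9  [14 crossings, <D> = -A^-24 + 2A^-20 - 3A^-16 + 3A^-12 - 3A^-8 + 3A^-4 - 1 + A^4, w = +4]
note: 2 values of V(t) split the 3 diagrams
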